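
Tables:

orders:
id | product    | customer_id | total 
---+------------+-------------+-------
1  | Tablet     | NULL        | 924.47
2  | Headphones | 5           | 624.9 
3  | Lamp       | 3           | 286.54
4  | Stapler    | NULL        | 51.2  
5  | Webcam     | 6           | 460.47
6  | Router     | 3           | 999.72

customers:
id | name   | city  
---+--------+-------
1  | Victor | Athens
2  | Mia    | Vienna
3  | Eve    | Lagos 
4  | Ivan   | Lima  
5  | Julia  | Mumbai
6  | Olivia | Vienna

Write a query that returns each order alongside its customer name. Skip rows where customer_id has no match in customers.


INNER JOIN keeps only orders rows whose customer_id matches an id in customers. Walk through each order:
  - order 1 (Tablet): customer_id=NULL, no match -> dropped
  - order 2 (Headphones): customer_id=5 -> matches Julia
  - order 3 (Lamp): customer_id=3 -> matches Eve
  - order 4 (Stapler): customer_id=NULL, no match -> dropped
  - order 5 (Webcam): customer_id=6 -> matches Olivia
  - order 6 (Router): customer_id=3 -> matches Eve
So 2 of 6 rows are dropped.

SQL:
SELECT a.product, b.name AS customer
FROM orders a
INNER JOIN customers b ON a.customer_id = b.id

Result:
product    | customer
-----------+---------
Headphones | Julia   
Lamp       | Eve     
Webcam     | Olivia  
Router     | Eve     


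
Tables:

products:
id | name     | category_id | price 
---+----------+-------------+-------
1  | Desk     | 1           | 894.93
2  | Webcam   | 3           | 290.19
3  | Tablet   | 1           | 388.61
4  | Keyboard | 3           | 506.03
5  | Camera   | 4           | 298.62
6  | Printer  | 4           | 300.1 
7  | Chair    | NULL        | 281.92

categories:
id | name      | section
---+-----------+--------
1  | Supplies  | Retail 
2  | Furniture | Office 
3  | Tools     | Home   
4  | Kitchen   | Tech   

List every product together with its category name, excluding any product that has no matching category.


INNER JOIN keeps only products rows whose category_id matches an id in categories. Walk through each product:
  - product 1 (Desk): category_id=1 -> matches Supplies
  - product 2 (Webcam): category_id=3 -> matches Tools
  - product 3 (Tablet): category_id=1 -> matches Supplies
  - product 4 (Keyboard): category_id=3 -> matches Tools
  - product 5 (Camera): category_id=4 -> matches Kitchen
  - product 6 (Printer): category_id=4 -> matches Kitchen
  - product 7 (Chair): category_id=NULL, no match -> dropped
So 1 of 7 rows is dropped.

SQL:
SELECT a.name, b.name AS category
FROM products a
INNER JOIN categories b ON a.category_id = b.id

Result:
name     | category
---------+---------
Desk     | Supplies
Webcam   | Tools   
Tablet   | Supplies
Keyboard | Tools   
Camera   | Kitchen 
Printer  | Kitchen 


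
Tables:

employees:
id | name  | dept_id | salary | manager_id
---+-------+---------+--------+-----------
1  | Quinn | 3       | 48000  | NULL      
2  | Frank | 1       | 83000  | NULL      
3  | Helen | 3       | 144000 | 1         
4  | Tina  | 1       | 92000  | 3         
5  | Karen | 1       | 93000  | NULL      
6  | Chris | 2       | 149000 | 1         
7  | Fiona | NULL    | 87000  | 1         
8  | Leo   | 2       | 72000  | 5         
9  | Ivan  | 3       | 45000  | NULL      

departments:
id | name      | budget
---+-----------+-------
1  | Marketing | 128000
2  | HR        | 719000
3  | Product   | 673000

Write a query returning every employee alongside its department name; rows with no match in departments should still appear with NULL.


LEFT JOIN keeps every row from employees (the left table); where dept_id has no match in departments, the department columns become NULL. Walk through each employee:
  - employee 1 (Quinn): dept_id=3 -> matches Product
  - employee 2 (Frank): dept_id=1 -> matches Marketing
  - employee 3 (Helen): dept_id=3 -> matches Product
  - employee 4 (Tina): dept_id=1 -> matches Marketing
  - employee 5 (Karen): dept_id=1 -> matches Marketing
  - employee 6 (Chris): dept_id=2 -> matches HR
  - employee 7 (Fiona): dept_id=NULL, no match -> kept with NULL
  - employee 8 (Leo): dept_id=2 -> matches HR
  - employee 9 (Ivan): dept_id=3 -> matches Product
All 9 rows appear; 1 has NULL department.

SQL:
SELECT a.name, b.name AS department
FROM employees a
LEFT JOIN departments b ON a.dept_id = b.id

Result:
name  | department
------+-----------
Quinn | Product   
Frank | Marketing 
Helen | Product   
Tina  | Marketing 
Karen | Marketing 
Chris | HR        
Fiona | NULL      
Leo   | HR        
Ivan  | Product   


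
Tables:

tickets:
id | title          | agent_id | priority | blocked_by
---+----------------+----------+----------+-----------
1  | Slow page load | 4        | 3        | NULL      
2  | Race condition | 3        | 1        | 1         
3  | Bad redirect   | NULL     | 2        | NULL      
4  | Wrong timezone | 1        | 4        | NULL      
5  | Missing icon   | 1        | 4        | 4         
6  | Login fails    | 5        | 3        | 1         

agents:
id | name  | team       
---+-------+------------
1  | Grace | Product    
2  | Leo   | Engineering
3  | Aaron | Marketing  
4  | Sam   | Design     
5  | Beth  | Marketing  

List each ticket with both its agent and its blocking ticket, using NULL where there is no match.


Two LEFT JOINs from the same base table tickets: one to agents via agent_id, one to tickets itself via blocked_by. Both are LEFT so every ticket is preserved.
Match against agents:
  - ticket 1 (Slow page load): agent_id=4 -> matches Sam
  - ticket 2 (Race condition): agent_id=3 -> matches Aaron
  - ticket 3 (Bad redirect): agent_id=NULL, no match -> kept with NULL
  - ticket 4 (Wrong timezone): agent_id=1 -> matches Grace
  - ticket 5 (Missing icon): agent_id=1 -> matches Grace
  - ticket 6 (Login fails): agent_id=5 -> matches Beth
Match against tickets (self):
  - ticket 1 (Slow page load): blocked_by=NULL -> NULL
  - ticket 2 (Race condition): blocked_by=1 -> Slow page load
  - ticket 3 (Bad redirect): blocked_by=NULL -> NULL
  - ticket 4 (Wrong timezone): blocked_by=NULL -> NULL
  - ticket 5 (Missing icon): blocked_by=4 -> Wrong timezone
  - ticket 6 (Login fails): blocked_by=1 -> Slow page load

SQL:
SELECT a.title, b.name AS agent, c.title AS blocked_by
FROM tickets a
LEFT JOIN agents b ON a.agent_id = b.id
LEFT JOIN tickets c ON a.blocked_by = c.id

Result:
title          | agent | blocked_by    
---------------+-------+---------------
Slow page load | Sam   | NULL          
Race condition | Aaron | Slow page load
Bad redirect   | NULL  | NULL          
Wrong timezone | Grace | NULL          
Missing icon   | Grace | Wrong timezone
Login fails    | Beth  | Slow page load


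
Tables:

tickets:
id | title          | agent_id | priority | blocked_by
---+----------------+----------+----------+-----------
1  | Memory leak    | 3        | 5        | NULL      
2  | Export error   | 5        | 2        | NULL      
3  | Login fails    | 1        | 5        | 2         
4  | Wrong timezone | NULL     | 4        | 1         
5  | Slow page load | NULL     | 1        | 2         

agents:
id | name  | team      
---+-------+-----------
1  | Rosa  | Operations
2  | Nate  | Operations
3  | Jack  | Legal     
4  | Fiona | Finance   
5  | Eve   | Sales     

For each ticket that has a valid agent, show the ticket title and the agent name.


INNER JOIN keeps only tickets rows whose agent_id matches an id in agents. Walk through each ticket:
  - ticket 1 (Memory leak): agent_id=3 -> matches Jack
  - ticket 2 (Export error): agent_id=5 -> matches Eve
  - ticket 3 (Login fails): agent_id=1 -> matches Rosa
  - ticket 4 (Wrong timezone): agent_id=NULL, no match -> dropped
  - ticket 5 (Slow page load): agent_id=NULL, no match -> dropped
So 2 of 5 rows are dropped.

SQL:
SELECT a.title, b.name AS agent
FROM tickets a
INNER JOIN agents b ON a.agent_id = b.id

Result:
title        | agent
-------------+------
Memory leak  | Jack 
Export error | Eve  
Login fails  | Rosa 


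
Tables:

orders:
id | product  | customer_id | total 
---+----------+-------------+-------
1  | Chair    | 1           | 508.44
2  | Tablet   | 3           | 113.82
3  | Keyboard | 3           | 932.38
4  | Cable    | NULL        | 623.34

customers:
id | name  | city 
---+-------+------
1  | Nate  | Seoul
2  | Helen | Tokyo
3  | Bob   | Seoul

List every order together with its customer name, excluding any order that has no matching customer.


INNER JOIN keeps only orders rows whose customer_id matches an id in customers. Walk through each order:
  - order 1 (Chair): customer_id=1 -> matches Nate
  - order 2 (Tablet): customer_id=3 -> matches Bob
  - order 3 (Keyboard): customer_id=3 -> matches Bob
  - order 4 (Cable): customer_id=NULL, no match -> dropped
So 1 of 4 rows is dropped.

SQL:
SELECT a.product, b.name AS customer
FROM orders a
INNER JOIN customers b ON a.customer_id = b.id

Result:
product  | customer
---------+---------
Chair    | Nate    
Tablet   | Bob     
Keyboard | Bob     


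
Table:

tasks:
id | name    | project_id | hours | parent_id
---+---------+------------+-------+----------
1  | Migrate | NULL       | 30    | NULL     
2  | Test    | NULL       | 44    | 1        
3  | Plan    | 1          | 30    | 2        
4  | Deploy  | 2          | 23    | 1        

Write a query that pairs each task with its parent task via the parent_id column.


This is a self-join: tasks is joined to a second copy of itself, matching each row's parent_id to another row's id. Use LEFT JOIN so rows with parent_id=NULL are kept.
  - task 1 (Migrate): parent_id=NULL -> NULL
  - task 2 (Test): parent_id=1 -> Migrate
  - task 3 (Plan): parent_id=2 -> Test
  - task 4 (Deploy): parent_id=1 -> Migrate

SQL:
SELECT a.name AS item, b.name AS parent
FROM tasks a
LEFT JOIN tasks b ON a.parent_id = b.id

Result:
item    | parent 
--------+--------
Migrate | NULL   
Test    | Migrate
Plan    | Test   
Deploy  | Migrate


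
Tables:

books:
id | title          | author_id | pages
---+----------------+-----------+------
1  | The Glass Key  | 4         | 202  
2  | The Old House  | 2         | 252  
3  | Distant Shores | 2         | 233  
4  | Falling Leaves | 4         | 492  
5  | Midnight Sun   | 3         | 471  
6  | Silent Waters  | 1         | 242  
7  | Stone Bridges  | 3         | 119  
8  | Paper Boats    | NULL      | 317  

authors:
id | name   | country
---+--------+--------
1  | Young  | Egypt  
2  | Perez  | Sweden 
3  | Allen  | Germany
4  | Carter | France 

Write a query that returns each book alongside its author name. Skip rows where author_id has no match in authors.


INNER JOIN keeps only books rows whose author_id matches an id in authors. Walk through each book:
  - book 1 (The Glass Key): author_id=4 -> matches Carter
  - book 2 (The Old House): author_id=2 -> matches Perez
  - book 3 (Distant Shores): author_id=2 -> matches Perez
  - book 4 (Falling Leaves): author_id=4 -> matches Carter
  - book 5 (Midnight Sun): author_id=3 -> matches Allen
  - book 6 (Silent Waters): author_id=1 -> matches Young
  - book 7 (Stone Bridges): author_id=3 -> matches Allen
  - book 8 (Paper Boats): author_id=NULL, no match -> dropped
So 1 of 8 rows is dropped.

SQL:
SELECT a.title, b.name AS author
FROM books a
INNER JOIN authors b ON a.author_id = b.id

Result:
title          | author
---------------+-------
The Glass Key  | Carter
The Old House  | Perez 
Distant Shores | Perez 
Falling Leaves | Carter
Midnight Sun   | Allen 
Silent Waters  | Young 
Stone Bridges  | Allen 


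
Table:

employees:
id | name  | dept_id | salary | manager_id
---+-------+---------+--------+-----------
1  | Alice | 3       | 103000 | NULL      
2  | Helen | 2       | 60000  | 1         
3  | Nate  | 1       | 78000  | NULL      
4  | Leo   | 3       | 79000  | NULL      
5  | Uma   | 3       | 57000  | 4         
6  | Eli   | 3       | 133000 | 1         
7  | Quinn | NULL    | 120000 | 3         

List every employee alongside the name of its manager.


This is a self-join: employees is joined to a second copy of itself, matching each row's manager_id to another row's id. Use LEFT JOIN so rows with manager_id=NULL are kept.
  - employee 1 (Alice): manager_id=NULL -> NULL
  - employee 2 (Helen): manager_id=1 -> Alice
  - employee 3 (Nate): manager_id=NULL -> NULL
  - employee 4 (Leo): manager_id=NULL -> NULL
  - employee 5 (Uma): manager_id=4 -> Leo
  - employee 6 (Eli): manager_id=1 -> Alice
  - employee 7 (Quinn): manager_id=3 -> Nate

SQL:
SELECT a.name AS item, b.name AS manager
FROM employees a
LEFT JOIN employees b ON a.manager_id = b.id

Result:
item  | manager
------+--------
Alice | NULL   
Helen | Alice  
Nate  | NULL   
Leo   | NULL   
Uma   | Leo    
Eli   | Alice  
Quinn | Nate   


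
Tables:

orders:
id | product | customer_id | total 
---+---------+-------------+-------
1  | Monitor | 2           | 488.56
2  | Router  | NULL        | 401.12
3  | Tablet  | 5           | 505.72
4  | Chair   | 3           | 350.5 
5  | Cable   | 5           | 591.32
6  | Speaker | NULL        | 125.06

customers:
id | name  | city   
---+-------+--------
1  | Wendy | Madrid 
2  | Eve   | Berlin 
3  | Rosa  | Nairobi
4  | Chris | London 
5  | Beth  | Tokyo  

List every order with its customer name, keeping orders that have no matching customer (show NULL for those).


LEFT JOIN keeps every row from orders (the left table); where customer_id has no match in customers, the customer columns become NULL. Walk through each order:
  - order 1 (Monitor): customer_id=2 -> matches Eve
  - order 2 (Router): customer_id=NULL, no match -> kept with NULL
  - order 3 (Tablet): customer_id=5 -> matches Beth
  - order 4 (Chair): customer_id=3 -> matches Rosa
  - order 5 (Cable): customer_id=5 -> matches Beth
  - order 6 (Speaker): customer_id=NULL, no match -> kept with NULL
All 6 rows appear; 2 have NULL customer.

SQL:
SELECT a.product, b.name AS customer
FROM orders a
LEFT JOIN customers b ON a.customer_id = b.id

Result:
product | customer
--------+---------
Monitor | Eve     
Router  | NULL    
Tablet  | Beth    
Chair   | Rosa    
Cable   | Beth    
Speaker | NULL    


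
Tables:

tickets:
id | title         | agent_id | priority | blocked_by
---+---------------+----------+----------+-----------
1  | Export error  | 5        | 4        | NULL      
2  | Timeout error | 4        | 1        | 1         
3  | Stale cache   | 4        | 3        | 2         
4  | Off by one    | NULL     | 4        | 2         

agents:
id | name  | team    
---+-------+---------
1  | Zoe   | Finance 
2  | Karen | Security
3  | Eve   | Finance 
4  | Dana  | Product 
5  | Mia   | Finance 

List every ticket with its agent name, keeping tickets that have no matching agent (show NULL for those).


LEFT JOIN keeps every row from tickets (the left table); where agent_id has no match in agents, the agent columns become NULL. Walk through each ticket:
  - ticket 1 (Export error): agent_id=5 -> matches Mia
  - ticket 2 (Timeout error): agent_id=4 -> matches Dana
  - ticket 3 (Stale cache): agent_id=4 -> matches Dana
  - ticket 4 (Off by one): agent_id=NULL, no match -> kept with NULL
All 4 rows appear; 1 has NULL agent.

SQL:
SELECT a.title, b.name AS agent
FROM tickets a
LEFT JOIN agents b ON a.agent_id = b.id

Result:
title         | agent
--------------+------
Export error  | Mia  
Timeout error | Dana 
Stale cache   | Dana 
Off by one    | NULL 


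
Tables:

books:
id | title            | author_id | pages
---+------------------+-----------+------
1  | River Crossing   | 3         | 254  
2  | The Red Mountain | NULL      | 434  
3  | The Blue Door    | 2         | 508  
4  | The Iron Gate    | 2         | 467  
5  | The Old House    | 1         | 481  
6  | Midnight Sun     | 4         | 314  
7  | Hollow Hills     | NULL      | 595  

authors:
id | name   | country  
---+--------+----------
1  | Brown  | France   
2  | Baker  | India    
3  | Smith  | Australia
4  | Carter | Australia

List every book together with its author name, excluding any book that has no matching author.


INNER JOIN keeps only books rows whose author_id matches an id in authors. Walk through each book:
  - book 1 (River Crossing): author_id=3 -> matches Smith
  - book 2 (The Red Mountain): author_id=NULL, no match -> dropped
  - book 3 (The Blue Door): author_id=2 -> matches Baker
  - book 4 (The Iron Gate): author_id=2 -> matches Baker
  - book 5 (The Old House): author_id=1 -> matches Brown
  - book 6 (Midnight Sun): author_id=4 -> matches Carter
  - book 7 (Hollow Hills): author_id=NULL, no match -> dropped
So 2 of 7 rows are dropped.

SQL:
SELECT a.title, b.name AS author
FROM books a
INNER JOIN authors b ON a.author_id = b.id

Result:
title          | author
---------------+-------
River Crossing | Smith 
The Blue Door  | Baker 
The Iron Gate  | Baker 
The Old House  | Brown 
Midnight Sun   | Carter


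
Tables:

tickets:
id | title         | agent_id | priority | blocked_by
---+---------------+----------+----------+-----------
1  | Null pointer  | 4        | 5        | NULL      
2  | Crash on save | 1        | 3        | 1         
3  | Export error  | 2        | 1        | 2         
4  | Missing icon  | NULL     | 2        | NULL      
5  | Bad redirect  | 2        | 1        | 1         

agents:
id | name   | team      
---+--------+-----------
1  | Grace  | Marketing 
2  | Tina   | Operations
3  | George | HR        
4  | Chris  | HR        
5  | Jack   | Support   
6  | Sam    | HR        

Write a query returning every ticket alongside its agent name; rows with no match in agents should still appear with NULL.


LEFT JOIN keeps every row from tickets (the left table); where agent_id has no match in agents, the agent columns become NULL. Walk through each ticket:
  - ticket 1 (Null pointer): agent_id=4 -> matches Chris
  - ticket 2 (Crash on save): agent_id=1 -> matches Grace
  - ticket 3 (Export error): agent_id=2 -> matches Tina
  - ticket 4 (Missing icon): agent_id=NULL, no match -> kept with NULL
  - ticket 5 (Bad redirect): agent_id=2 -> matches Tina
All 5 rows appear; 1 has NULL agent.

SQL:
SELECT a.title, b.name AS agent
FROM tickets a
LEFT JOIN agents b ON a.agent_id = b.id

Result:
title         | agent
--------------+------
Null pointer  | Chris
Crash on save | Grace
Export error  | Tina 
Missing icon  | NULL 
Bad redirect  | Tina 


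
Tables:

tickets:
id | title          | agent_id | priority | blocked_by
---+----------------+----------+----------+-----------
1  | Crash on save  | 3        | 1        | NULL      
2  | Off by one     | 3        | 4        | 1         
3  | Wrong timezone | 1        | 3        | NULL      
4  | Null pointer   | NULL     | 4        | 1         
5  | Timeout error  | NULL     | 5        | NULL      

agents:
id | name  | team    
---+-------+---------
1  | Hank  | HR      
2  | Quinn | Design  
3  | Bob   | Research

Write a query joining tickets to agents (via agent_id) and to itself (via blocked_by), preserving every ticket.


Two LEFT JOINs from the same base table tickets: one to agents via agent_id, one to tickets itself via blocked_by. Both are LEFT so every ticket is preserved.
Match against agents:
  - ticket 1 (Crash on save): agent_id=3 -> matches Bob
  - ticket 2 (Off by one): agent_id=3 -> matches Bob
  - ticket 3 (Wrong timezone): agent_id=1 -> matches Hank
  - ticket 4 (Null pointer): agent_id=NULL, no match -> kept with NULL
  - ticket 5 (Timeout error): agent_id=NULL, no match -> kept with NULL
Match against tickets (self):
  - ticket 1 (Crash on save): blocked_by=NULL -> NULL
  - ticket 2 (Off by one): blocked_by=1 -> Crash on save
  - ticket 3 (Wrong timezone): blocked_by=NULL -> NULL
  - ticket 4 (Null pointer): blocked_by=1 -> Crash on save
  - ticket 5 (Timeout error): blocked_by=NULL -> NULL

SQL:
SELECT a.title, b.name AS agent, c.title AS blocked_by
FROM tickets a
LEFT JOIN agents b ON a.agent_id = b.id
LEFT JOIN tickets c ON a.blocked_by = c.id

Result:
title          | agent | blocked_by   
---------------+-------+--------------
Crash on save  | Bob   | NULL         
Off by one     | Bob   | Crash on save
Wrong timezone | Hank  | NULL         
Null pointer   | NULL  | Crash on save
Timeout error  | NULL  | NULL         


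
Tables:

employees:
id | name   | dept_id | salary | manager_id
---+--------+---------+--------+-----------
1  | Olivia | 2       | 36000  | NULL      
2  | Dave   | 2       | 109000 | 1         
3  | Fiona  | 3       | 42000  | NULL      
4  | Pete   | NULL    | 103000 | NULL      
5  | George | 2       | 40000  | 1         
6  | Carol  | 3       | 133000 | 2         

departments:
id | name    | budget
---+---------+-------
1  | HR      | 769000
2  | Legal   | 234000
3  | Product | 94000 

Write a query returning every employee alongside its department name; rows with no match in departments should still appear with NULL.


LEFT JOIN keeps every row from employees (the left table); where dept_id has no match in departments, the department columns become NULL. Walk through each employee:
  - employee 1 (Olivia): dept_id=2 -> matches Legal
  - employee 2 (Dave): dept_id=2 -> matches Legal
  - employee 3 (Fiona): dept_id=3 -> matches Product
  - employee 4 (Pete): dept_id=NULL, no match -> kept with NULL
  - employee 5 (George): dept_id=2 -> matches Legal
  - employee 6 (Carol): dept_id=3 -> matches Product
All 6 rows appear; 1 has NULL department.

SQL:
SELECT a.name, b.name AS department
FROM employees a
LEFT JOIN departments b ON a.dept_id = b.id

Result:
name   | department
-------+-----------
Olivia | Legal     
Dave   | Legal     
Fiona  | Product   
Pete   | NULL      
George | Legal     
Carol  | Product   


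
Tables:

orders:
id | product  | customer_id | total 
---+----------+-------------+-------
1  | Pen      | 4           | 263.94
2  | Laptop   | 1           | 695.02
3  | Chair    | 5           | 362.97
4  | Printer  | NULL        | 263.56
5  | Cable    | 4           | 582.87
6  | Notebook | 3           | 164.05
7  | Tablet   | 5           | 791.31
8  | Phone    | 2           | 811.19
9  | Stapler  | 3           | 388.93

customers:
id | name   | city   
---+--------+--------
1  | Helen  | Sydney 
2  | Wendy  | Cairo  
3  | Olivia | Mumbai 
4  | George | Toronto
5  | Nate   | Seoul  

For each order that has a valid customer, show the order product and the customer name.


INNER JOIN keeps only orders rows whose customer_id matches an id in customers. Walk through each order:
  - order 1 (Pen): customer_id=4 -> matches George
  - order 2 (Laptop): customer_id=1 -> matches Helen
  - order 3 (Chair): customer_id=5 -> matches Nate
  - order 4 (Printer): customer_id=NULL, no match -> dropped
  - order 5 (Cable): customer_id=4 -> matches George
  - order 6 (Notebook): customer_id=3 -> matches Olivia
  - order 7 (Tablet): customer_id=5 -> matches Nate
  - order 8 (Phone): customer_id=2 -> matches Wendy
  - order 9 (Stapler): customer_id=3 -> matches Olivia
So 1 of 9 rows is dropped.

SQL:
SELECT a.product, b.name AS customer
FROM orders a
INNER JOIN customers b ON a.customer_id = b.id

Result:
product  | customer
---------+---------
Pen      | George  
Laptop   | Helen   
Chair    | Nate    
Cable    | George  
Notebook | Olivia  
Tablet   | Nate    
Phone    | Wendy   
Stapler  | Olivia  


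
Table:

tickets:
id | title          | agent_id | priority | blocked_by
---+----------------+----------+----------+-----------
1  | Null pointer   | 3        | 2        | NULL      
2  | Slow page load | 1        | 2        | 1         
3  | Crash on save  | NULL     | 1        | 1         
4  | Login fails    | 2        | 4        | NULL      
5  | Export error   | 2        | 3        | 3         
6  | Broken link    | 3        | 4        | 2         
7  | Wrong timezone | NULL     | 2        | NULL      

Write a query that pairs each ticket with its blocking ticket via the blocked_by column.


This is a self-join: tickets is joined to a second copy of itself, matching each row's blocked_by to another row's id. Use LEFT JOIN so rows with blocked_by=NULL are kept.
  - ticket 1 (Null pointer): blocked_by=NULL -> NULL
  - ticket 2 (Slow page load): blocked_by=1 -> Null pointer
  - ticket 3 (Crash on save): blocked_by=1 -> Null pointer
  - ticket 4 (Login fails): blocked_by=NULL -> NULL
  - ticket 5 (Export error): blocked_by=3 -> Crash on save
  - ticket 6 (Broken link): blocked_by=2 -> Slow page load
  - ticket 7 (Wrong timezone): blocked_by=NULL -> NULL

SQL:
SELECT a.title AS item, b.title AS blocked_by
FROM tickets a
LEFT JOIN tickets b ON a.blocked_by = b.id

Result:
item           | blocked_by    
---------------+---------------
Null pointer   | NULL          
Slow page load | Null pointer  
Crash on save  | Null pointer  
Login fails    | NULL          
Export error   | Crash on save 
Broken link    | Slow page load
Wrong timezone | NULL          


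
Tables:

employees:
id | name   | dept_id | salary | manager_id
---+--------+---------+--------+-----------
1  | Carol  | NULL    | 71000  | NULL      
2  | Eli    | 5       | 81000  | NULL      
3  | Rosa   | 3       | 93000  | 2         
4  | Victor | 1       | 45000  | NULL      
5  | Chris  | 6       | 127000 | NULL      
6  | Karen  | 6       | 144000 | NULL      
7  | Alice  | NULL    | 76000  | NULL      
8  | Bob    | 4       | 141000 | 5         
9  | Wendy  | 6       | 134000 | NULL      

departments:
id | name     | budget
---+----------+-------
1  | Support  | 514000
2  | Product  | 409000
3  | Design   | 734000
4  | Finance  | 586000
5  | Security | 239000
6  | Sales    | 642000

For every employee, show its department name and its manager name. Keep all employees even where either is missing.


Two LEFT JOINs from the same base table employees: one to departments via dept_id, one to employees itself via manager_id. Both are LEFT so every employee is preserved.
Match against departments:
  - employee 1 (Carol): dept_id=NULL, no match -> kept with NULL
  - employee 2 (Eli): dept_id=5 -> matches Security
  - employee 3 (Rosa): dept_id=3 -> matches Design
  - employee 4 (Victor): dept_id=1 -> matches Support
  - employee 5 (Chris): dept_id=6 -> matches Sales
  - employee 6 (Karen): dept_id=6 -> matches Sales
  - employee 7 (Alice): dept_id=NULL, no match -> kept with NULL
  - employee 8 (Bob): dept_id=4 -> matches Finance
  - employee 9 (Wendy): dept_id=6 -> matches Sales
Match against employees (self):
  - employee 1 (Carol): manager_id=NULL -> NULL
  - employee 2 (Eli): manager_id=NULL -> NULL
  - employee 3 (Rosa): manager_id=2 -> Eli
  - employee 4 (Victor): manager_id=NULL -> NULL
  - employee 5 (Chris): manager_id=NULL -> NULL
  - employee 6 (Karen): manager_id=NULL -> NULL
  - employee 7 (Alice): manager_id=NULL -> NULL
  - employee 8 (Bob): manager_id=5 -> Chris
  - employee 9 (Wendy): manager_id=NULL -> NULL

SQL:
SELECT a.name, b.name AS department, c.name AS manager
FROM employees a
LEFT JOIN departments b ON a.dept_id = b.id
LEFT JOIN employees c ON a.manager_id = c.id

Result:
name   | department | manager
-------+------------+--------
Carol  | NULL       | NULL   
Eli    | Security   | NULL   
Rosa   | Design     | Eli    
Victor | Support    | NULL   
Chris  | Sales      | NULL   
Karen  | Sales      | NULL   
Alice  | NULL       | NULL   
Bob    | Finance    | Chris  
Wendy  | Sales      | NULL   


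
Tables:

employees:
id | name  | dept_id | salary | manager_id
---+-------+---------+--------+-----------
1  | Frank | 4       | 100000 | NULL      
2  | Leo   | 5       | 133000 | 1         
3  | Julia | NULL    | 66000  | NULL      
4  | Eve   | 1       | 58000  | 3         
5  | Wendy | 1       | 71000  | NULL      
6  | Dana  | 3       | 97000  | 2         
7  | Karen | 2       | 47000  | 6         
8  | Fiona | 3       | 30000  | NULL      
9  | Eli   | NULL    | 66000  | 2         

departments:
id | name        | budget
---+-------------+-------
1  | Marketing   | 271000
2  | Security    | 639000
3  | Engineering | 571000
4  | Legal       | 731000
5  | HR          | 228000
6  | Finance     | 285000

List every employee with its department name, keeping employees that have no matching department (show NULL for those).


LEFT JOIN keeps every row from employees (the left table); where dept_id has no match in departments, the department columns become NULL. Walk through each employee:
  - employee 1 (Frank): dept_id=4 -> matches Legal
  - employee 2 (Leo): dept_id=5 -> matches HR
  - employee 3 (Julia): dept_id=NULL, no match -> kept with NULL
  - employee 4 (Eve): dept_id=1 -> matches Marketing
  - employee 5 (Wendy): dept_id=1 -> matches Marketing
  - employee 6 (Dana): dept_id=3 -> matches Engineering
  - employee 7 (Karen): dept_id=2 -> matches Security
  - employee 8 (Fiona): dept_id=3 -> matches Engineering
  - employee 9 (Eli): dept_id=NULL, no match -> kept with NULL
All 9 rows appear; 2 have NULL department.

SQL:
SELECT a.name, b.name AS department
FROM employees a
LEFT JOIN departments b ON a.dept_id = b.id

Result:
name  | department 
------+------------
Frank | Legal      
Leo   | HR         
Julia | NULL       
Eve   | Marketing  
Wendy | Marketing  
Dana  | Engineering
Karen | Security   
Fiona | Engineering
Eli   | NULL       


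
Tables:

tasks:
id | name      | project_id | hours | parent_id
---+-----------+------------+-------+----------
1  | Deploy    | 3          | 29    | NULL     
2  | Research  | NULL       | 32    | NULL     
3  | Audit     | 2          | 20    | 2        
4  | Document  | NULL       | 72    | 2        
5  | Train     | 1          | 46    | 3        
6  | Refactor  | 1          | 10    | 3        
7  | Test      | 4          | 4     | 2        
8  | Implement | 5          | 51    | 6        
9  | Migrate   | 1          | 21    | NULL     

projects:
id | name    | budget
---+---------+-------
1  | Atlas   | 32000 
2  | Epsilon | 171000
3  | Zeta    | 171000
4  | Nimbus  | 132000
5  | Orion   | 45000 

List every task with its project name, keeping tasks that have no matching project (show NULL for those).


LEFT JOIN keeps every row from tasks (the left table); where project_id has no match in projects, the project columns become NULL. Walk through each task:
  - task 1 (Deploy): project_id=3 -> matches Zeta
  - task 2 (Research): project_id=NULL, no match -> kept with NULL
  - task 3 (Audit): project_id=2 -> matches Epsilon
  - task 4 (Document): project_id=NULL, no match -> kept with NULL
  - task 5 (Train): project_id=1 -> matches Atlas
  - task 6 (Refactor): project_id=1 -> matches Atlas
  - task 7 (Test): project_id=4 -> matches Nimbus
  - task 8 (Implement): project_id=5 -> matches Orion
  - task 9 (Migrate): project_id=1 -> matches Atlas
All 9 rows appear; 2 have NULL project.

SQL:
SELECT a.name, b.name AS project
FROM tasks a
LEFT JOIN projects b ON a.project_id = b.id

Result:
name      | project
----------+--------
Deploy    | Zeta   
Research  | NULL   
Audit     | Epsilon
Document  | NULL   
Train     | Atlas  
Refactor  | Atlas  
Test      | Nimbus 
Implement | Orion  
Migrate   | Atlas  


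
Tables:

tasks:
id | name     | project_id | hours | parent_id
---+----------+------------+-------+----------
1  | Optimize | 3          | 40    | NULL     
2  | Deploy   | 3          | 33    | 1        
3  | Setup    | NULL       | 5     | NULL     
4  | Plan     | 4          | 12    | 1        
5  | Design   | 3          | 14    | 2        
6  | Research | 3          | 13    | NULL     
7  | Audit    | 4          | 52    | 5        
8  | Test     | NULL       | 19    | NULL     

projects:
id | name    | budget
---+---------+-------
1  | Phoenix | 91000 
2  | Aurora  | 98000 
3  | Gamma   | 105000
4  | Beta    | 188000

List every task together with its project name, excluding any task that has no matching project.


INNER JOIN keeps only tasks rows whose project_id matches an id in projects. Walk through each task:
  - task 1 (Optimize): project_id=3 -> matches Gamma
  - task 2 (Deploy): project_id=3 -> matches Gamma
  - task 3 (Setup): project_id=NULL, no match -> dropped
  - task 4 (Plan): project_id=4 -> matches Beta
  - task 5 (Design): project_id=3 -> matches Gamma
  - task 6 (Research): project_id=3 -> matches Gamma
  - task 7 (Audit): project_id=4 -> matches Beta
  - task 8 (Test): project_id=NULL, no match -> dropped
So 2 of 8 rows are dropped.

SQL:
SELECT a.name, b.name AS project
FROM tasks a
INNER JOIN projects b ON a.project_id = b.id

Result:
name     | project
---------+--------
Optimize | Gamma  
Deploy   | Gamma  
Plan     | Beta   
Design   | Gamma  
Research | Gamma  
Audit    | Beta   


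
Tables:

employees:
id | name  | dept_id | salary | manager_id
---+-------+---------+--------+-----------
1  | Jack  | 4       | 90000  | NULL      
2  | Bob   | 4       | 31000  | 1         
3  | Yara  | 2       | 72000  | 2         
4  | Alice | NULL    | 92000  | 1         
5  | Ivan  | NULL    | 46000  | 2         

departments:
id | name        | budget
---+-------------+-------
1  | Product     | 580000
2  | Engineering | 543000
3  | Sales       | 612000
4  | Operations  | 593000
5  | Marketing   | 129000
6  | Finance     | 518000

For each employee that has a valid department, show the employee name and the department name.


INNER JOIN keeps only employees rows whose dept_id matches an id in departments. Walk through each employee:
  - employee 1 (Jack): dept_id=4 -> matches Operations
  - employee 2 (Bob): dept_id=4 -> matches Operations
  - employee 3 (Yara): dept_id=2 -> matches Engineering
  - employee 4 (Alice): dept_id=NULL, no match -> dropped
  - employee 5 (Ivan): dept_id=NULL, no match -> dropped
So 2 of 5 rows are dropped.

SQL:
SELECT a.name, b.name AS department
FROM employees a
INNER JOIN departments b ON a.dept_id = b.id

Result:
name | department 
-----+------------
Jack | Operations 
Bob  | Operations 
Yara | Engineering


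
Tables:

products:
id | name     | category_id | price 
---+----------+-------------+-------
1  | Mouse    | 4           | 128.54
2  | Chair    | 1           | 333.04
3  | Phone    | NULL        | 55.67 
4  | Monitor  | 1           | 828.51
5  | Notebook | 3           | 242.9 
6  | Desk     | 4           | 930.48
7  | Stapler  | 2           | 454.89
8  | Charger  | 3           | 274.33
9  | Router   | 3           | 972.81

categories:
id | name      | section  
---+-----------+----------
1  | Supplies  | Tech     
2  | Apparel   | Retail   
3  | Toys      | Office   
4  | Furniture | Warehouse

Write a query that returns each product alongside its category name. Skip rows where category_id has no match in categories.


INNER JOIN keeps only products rows whose category_id matches an id in categories. Walk through each product:
  - product 1 (Mouse): category_id=4 -> matches Furniture
  - product 2 (Chair): category_id=1 -> matches Supplies
  - product 3 (Phone): category_id=NULL, no match -> dropped
  - product 4 (Monitor): category_id=1 -> matches Supplies
  - product 5 (Notebook): category_id=3 -> matches Toys
  - product 6 (Desk): category_id=4 -> matches Furniture
  - product 7 (Stapler): category_id=2 -> matches Apparel
  - product 8 (Charger): category_id=3 -> matches Toys
  - product 9 (Router): category_id=3 -> matches Toys
So 1 of 9 rows is dropped.

SQL:
SELECT a.name, b.name AS category
FROM products a
INNER JOIN categories b ON a.category_id = b.id

Result:
name     | category 
---------+----------
Mouse    | Furniture
Chair    | Supplies 
Monitor  | Supplies 
Notebook | Toys     
Desk     | Furniture
Stapler  | Apparel  
Charger  | Toys     
Router   | Toys     


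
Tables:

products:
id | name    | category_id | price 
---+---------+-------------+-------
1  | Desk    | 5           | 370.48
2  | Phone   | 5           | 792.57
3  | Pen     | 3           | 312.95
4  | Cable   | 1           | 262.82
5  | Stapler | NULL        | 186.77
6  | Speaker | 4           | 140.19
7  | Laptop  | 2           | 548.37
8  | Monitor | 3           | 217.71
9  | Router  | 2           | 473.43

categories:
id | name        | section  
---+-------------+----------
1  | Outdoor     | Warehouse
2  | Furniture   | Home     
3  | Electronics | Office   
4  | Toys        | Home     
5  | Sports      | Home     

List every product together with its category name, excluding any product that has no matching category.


INNER JOIN keeps only products rows whose category_id matches an id in categories. Walk through each product:
  - product 1 (Desk): category_id=5 -> matches Sports
  - product 2 (Phone): category_id=5 -> matches Sports
  - product 3 (Pen): category_id=3 -> matches Electronics
  - product 4 (Cable): category_id=1 -> matches Outdoor
  - product 5 (Stapler): category_id=NULL, no match -> dropped
  - product 6 (Speaker): category_id=4 -> matches Toys
  - product 7 (Laptop): category_id=2 -> matches Furniture
  - product 8 (Monitor): category_id=3 -> matches Electronics
  - product 9 (Router): category_id=2 -> matches Furniture
So 1 of 9 rows is dropped.

SQL:
SELECT a.name, b.name AS category
FROM products a
INNER JOIN categories b ON a.category_id = b.id

Result:
name    | category   
--------+------------
Desk    | Sports     
Phone   | Sports     
Pen     | Electronics
Cable   | Outdoor    
Speaker | Toys       
Laptop  | Furniture  
Monitor | Electronics
Router  | Furniture  


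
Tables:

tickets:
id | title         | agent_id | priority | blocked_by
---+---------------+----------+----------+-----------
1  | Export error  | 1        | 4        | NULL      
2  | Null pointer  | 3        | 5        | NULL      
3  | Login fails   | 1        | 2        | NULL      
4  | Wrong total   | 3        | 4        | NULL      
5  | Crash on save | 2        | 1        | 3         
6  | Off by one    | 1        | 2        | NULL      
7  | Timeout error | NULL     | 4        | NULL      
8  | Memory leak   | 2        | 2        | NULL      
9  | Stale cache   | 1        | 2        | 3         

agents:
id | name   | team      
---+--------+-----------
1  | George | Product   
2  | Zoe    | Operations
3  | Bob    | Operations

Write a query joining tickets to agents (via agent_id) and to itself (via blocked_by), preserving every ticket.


Two LEFT JOINs from the same base table tickets: one to agents via agent_id, one to tickets itself via blocked_by. Both are LEFT so every ticket is preserved.
Match against agents:
  - ticket 1 (Export error): agent_id=1 -> matches George
  - ticket 2 (Null pointer): agent_id=3 -> matches Bob
  - ticket 3 (Login fails): agent_id=1 -> matches George
  - ticket 4 (Wrong total): agent_id=3 -> matches Bob
  - ticket 5 (Crash on save): agent_id=2 -> matches Zoe
  - ticket 6 (Off by one): agent_id=1 -> matches George
  - ticket 7 (Timeout error): agent_id=NULL, no match -> kept with NULL
  - ticket 8 (Memory leak): agent_id=2 -> matches Zoe
  - ticket 9 (Stale cache): agent_id=1 -> matches George
Match against tickets (self):
  - ticket 1 (Export error): blocked_by=NULL -> NULL
  - ticket 2 (Null pointer): blocked_by=NULL -> NULL
  - ticket 3 (Login fails): blocked_by=NULL -> NULL
  - ticket 4 (Wrong total): blocked_by=NULL -> NULL
  - ticket 5 (Crash on save): blocked_by=3 -> Login fails
  - ticket 6 (Off by one): blocked_by=NULL -> NULL
  - ticket 7 (Timeout error): blocked_by=NULL -> NULL
  - ticket 8 (Memory leak): blocked_by=NULL -> NULL
  - ticket 9 (Stale cache): blocked_by=3 -> Login fails

SQL:
SELECT a.title, b.name AS agent, c.title AS blocked_by
FROM tickets a
LEFT JOIN agents b ON a.agent_id = b.id
LEFT JOIN tickets c ON a.blocked_by = c.id

Result:
title         | agent  | blocked_by 
--------------+--------+------------
Export error  | George | NULL       
Null pointer  | Bob    | NULL       
Login fails   | George | NULL       
Wrong total   | Bob    | NULL       
Crash on save | Zoe    | Login fails
Off by one    | George | NULL       
Timeout error | NULL   | NULL       
Memory leak   | Zoe    | NULL       
Stale cache   | George | Login fails


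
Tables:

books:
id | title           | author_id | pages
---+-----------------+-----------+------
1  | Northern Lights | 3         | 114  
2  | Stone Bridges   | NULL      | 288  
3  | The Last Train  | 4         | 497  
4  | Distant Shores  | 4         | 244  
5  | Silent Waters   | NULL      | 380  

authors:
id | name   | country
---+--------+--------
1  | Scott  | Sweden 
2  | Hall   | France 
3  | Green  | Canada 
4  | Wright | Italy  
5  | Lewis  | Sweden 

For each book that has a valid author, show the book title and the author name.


INNER JOIN keeps only books rows whose author_id matches an id in authors. Walk through each book:
  - book 1 (Northern Lights): author_id=3 -> matches Green
  - book 2 (Stone Bridges): author_id=NULL, no match -> dropped
  - book 3 (The Last Train): author_id=4 -> matches Wright
  - book 4 (Distant Shores): author_id=4 -> matches Wright
  - book 5 (Silent Waters): author_id=NULL, no match -> dropped
So 2 of 5 rows are dropped.

SQL:
SELECT a.title, b.name AS author
FROM books a
INNER JOIN authors b ON a.author_id = b.id

Result:
title           | author
----------------+-------
Northern Lights | Green 
The Last Train  | Wright
Distant Shores  | Wright
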